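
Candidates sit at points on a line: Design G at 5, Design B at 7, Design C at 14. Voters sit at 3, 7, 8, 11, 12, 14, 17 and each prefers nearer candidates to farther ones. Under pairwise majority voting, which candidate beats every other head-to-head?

With single-peaked preferences on a line, the Condorcet winner is the candidate closest to the median voter.
The median voter (position 11) is closest to Design C at 14.
Check: Design C vs Design B — voters closer to Design C: 4 of 7.

Design C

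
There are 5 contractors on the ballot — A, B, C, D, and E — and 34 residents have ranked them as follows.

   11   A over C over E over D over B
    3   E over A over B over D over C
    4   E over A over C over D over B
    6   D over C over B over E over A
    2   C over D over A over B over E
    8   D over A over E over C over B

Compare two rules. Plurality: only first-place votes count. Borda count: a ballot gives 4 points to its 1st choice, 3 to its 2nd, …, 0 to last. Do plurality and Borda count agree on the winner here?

Plurality first-place counts: A 11, B 0, C 2, D 14, E 7 → D.
Borda totals: A 93, B 20, C 75, D 80, E 72 → A.
The two rules disagree: plurality picks D, Borda picks A.

No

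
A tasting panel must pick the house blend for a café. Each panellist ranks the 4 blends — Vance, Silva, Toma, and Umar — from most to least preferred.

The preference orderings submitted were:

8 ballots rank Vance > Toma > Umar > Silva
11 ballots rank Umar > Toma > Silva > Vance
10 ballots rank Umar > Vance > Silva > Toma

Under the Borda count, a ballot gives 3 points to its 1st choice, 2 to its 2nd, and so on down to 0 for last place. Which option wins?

Borda scores:
  Vance: 8·3 + 11·0 + 10·2 = 44
  Silva: 8·0 + 11·1 + 10·1 = 21
  Toma: 8·2 + 11·2 + 10·0 = 38
  Umar: 8·1 + 11·3 + 10·3 = 71
Umar has the highest total.

Umar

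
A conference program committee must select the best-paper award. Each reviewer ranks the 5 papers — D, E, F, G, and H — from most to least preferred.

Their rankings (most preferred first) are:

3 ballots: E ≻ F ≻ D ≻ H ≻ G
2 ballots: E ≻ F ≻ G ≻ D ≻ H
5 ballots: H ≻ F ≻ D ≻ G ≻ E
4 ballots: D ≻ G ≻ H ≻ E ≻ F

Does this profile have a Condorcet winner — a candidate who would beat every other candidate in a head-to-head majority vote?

Head-to-head results (14 voters total):
D vs E: D wins 9–5.
D vs F: F wins 10–4.
D vs G: D wins 12–2.
D vs H: D wins 9–5.
E vs F: E wins 9–5.
E vs G: G wins 9–5.
E vs H: H wins 9–5.
F vs G: F wins 10–4.
F vs H: H wins 9–5.
G vs H: H wins 8–6.
No candidate beats all others: D beats E beats F beats D, a majority cycle.

No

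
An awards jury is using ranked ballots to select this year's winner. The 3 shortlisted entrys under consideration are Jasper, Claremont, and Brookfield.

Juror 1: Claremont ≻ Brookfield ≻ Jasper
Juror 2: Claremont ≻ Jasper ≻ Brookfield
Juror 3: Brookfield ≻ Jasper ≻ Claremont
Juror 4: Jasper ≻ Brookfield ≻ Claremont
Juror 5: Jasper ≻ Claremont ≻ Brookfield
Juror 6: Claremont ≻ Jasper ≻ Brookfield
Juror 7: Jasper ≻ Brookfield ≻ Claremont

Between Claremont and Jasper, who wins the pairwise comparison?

Jasper

Ballots ranking Claremont above Jasper: 3.
Ballots ranking Jasper above Claremont: 4.
Jasper wins the head-to-head, 4–3.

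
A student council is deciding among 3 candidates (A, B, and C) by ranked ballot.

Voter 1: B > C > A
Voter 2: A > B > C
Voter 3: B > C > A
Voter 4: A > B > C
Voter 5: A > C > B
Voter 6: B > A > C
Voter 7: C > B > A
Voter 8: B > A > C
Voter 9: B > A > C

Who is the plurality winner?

First-place vote totals:
  A: 3
  B: 5
  C: 1
B has the most first-place votes.

B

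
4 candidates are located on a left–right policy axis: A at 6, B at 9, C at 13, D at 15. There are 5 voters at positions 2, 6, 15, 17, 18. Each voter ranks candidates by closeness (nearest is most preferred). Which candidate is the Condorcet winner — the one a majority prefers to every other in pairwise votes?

With single-peaked preferences on a line, the Condorcet winner is the candidate closest to the median voter.
The median voter (position 15) is closest to D at 15.
Check: D vs B — voters closer to D: 3 of 5.

D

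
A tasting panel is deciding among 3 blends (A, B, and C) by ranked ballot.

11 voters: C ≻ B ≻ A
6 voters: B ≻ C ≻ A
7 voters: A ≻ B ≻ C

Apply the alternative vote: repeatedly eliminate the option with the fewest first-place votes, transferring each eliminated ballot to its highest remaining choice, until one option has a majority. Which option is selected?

C

Round 1: C 11, A 7, B 6. B has the fewest and is eliminated.
Round 2: C 17, A 7. C has a majority.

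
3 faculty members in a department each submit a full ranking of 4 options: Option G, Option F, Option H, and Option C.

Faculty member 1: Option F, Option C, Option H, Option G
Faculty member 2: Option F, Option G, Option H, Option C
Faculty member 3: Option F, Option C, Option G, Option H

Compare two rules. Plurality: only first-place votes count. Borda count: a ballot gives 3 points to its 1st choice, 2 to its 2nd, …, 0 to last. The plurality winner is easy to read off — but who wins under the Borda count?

Option F

Plurality first-place counts: Option G 0, Option F 3, Option H 0, Option C 0 → Option F.
Borda totals: Option G 3, Option F 9, Option H 2, Option C 4 → Option F.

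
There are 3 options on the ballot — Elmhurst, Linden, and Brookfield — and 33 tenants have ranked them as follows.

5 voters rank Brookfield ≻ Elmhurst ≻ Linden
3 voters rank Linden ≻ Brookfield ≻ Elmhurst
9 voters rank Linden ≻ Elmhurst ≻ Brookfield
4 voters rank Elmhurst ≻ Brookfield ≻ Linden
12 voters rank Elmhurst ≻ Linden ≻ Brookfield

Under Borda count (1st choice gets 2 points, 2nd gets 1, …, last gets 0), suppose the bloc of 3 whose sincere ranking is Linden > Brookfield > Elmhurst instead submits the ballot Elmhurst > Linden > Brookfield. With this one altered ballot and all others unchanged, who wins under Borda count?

Borda totals with the altered ballot: Elmhurst 52, Linden 33, Brookfield 14.
The winner is unchanged: still Elmhurst.

Elmhurst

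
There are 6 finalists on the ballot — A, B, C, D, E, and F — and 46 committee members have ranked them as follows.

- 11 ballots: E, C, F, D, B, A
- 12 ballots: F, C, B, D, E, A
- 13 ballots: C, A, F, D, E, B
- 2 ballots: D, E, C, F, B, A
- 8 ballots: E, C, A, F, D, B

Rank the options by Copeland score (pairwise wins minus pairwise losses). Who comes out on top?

Pairwise results:
  A vs B: B wins 25–21.
  A vs C: C wins 46–0.
  A vs D: D wins 25–21.
  A vs E: E wins 33–13.
  A vs F: F wins 25–21.
  B vs C: C wins 46–0.
  B vs D: D wins 34–12.
  B vs E: E wins 34–12.
  B vs F: F wins 46–0.
  C vs D: C wins 44–2.
  C vs E: C wins 25–21.
  C vs F: C wins 34–12.
  D vs E: D wins 27–19.
  D vs F: F wins 44–2.
  E vs F: F wins 25–21.
Copeland scores (wins − losses):
  A: 0 − 5 = -5
  B: 1 − 4 = -3
  C: 5 − 0 = 5
  D: 3 − 2 = 1
  E: 2 − 3 = -1
  F: 4 − 1 = 3
C has the best Copeland score.

C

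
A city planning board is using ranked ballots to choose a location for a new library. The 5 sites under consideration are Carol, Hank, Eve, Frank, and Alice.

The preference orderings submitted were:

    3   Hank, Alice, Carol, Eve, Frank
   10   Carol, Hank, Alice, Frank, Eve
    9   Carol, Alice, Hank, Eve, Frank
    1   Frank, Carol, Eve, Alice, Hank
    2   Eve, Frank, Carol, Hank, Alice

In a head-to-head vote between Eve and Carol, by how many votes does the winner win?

Ballots ranking Eve above Carol: 2.
Ballots ranking Carol above Eve: 3+10+9+1 = 23.
Carol wins 23–2, a margin of 21.

21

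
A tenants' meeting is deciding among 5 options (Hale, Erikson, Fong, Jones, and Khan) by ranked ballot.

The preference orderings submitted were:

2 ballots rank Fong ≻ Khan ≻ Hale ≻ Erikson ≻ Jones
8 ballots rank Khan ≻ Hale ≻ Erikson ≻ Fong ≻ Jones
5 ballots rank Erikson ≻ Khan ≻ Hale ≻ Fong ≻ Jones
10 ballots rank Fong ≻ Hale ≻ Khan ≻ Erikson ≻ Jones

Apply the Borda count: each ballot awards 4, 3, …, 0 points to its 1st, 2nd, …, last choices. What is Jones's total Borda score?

Borda scores:
  Hale: 2·2 + 8·3 + 5·2 + 10·3 = 68
  Erikson: 2·1 + 8·2 + 5·4 + 10·1 = 48
  Fong: 2·4 + 8·1 + 5·1 + 10·4 = 61
  Jones: 2·0 + 8·0 + 5·0 + 10·0 = 0
  Khan: 2·3 + 8·4 + 5·3 + 10·2 = 73

0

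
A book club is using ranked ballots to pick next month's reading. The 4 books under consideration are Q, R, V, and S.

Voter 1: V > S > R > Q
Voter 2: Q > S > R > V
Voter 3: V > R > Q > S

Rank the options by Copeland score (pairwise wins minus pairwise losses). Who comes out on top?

V

Pairwise results:
  Q vs R: R wins 2–1.
  Q vs V: V wins 2–1.
  Q vs S: Q wins 2–1.
  R vs V: V wins 2–1.
  R vs S: S wins 2–1.
  V vs S: V wins 2–1.
Copeland scores (wins − losses):
  Q: 1 − 2 = -1
  R: 1 − 2 = -1
  V: 3 − 0 = 3
  S: 1 − 2 = -1
V has the best Copeland score.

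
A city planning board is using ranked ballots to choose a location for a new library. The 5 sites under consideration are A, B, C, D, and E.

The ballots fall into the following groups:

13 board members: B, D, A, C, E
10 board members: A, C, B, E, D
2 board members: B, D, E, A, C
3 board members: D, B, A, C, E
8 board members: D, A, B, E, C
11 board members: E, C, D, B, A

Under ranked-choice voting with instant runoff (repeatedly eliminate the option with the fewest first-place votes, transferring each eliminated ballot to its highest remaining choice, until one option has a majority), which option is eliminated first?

C

Round 1: B 15, D 11, E 11, A 10, C 0. C has the fewest and is eliminated.
Round 2: B 15, D 11, E 11, A 10. A has the fewest and is eliminated.
Round 3: B 25, D 11, E 11. B has a majority.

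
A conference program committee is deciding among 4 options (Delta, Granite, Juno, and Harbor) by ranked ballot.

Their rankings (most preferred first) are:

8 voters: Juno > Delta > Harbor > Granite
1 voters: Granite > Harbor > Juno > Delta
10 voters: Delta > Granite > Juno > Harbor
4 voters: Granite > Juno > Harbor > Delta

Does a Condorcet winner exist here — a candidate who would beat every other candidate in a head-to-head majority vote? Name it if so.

Head-to-head results (23 voters total):
Delta vs Granite: Delta wins 18–5.
Delta vs Juno: Juno wins 13–10.
Delta vs Harbor: Delta wins 18–5.
Granite vs Juno: Granite wins 15–8.
Granite vs Harbor: Granite wins 15–8.
Juno vs Harbor: Juno wins 22–1.
No candidate beats all others: Delta beats Granite beats Juno beats Delta, a majority cycle.

No Condorcet winner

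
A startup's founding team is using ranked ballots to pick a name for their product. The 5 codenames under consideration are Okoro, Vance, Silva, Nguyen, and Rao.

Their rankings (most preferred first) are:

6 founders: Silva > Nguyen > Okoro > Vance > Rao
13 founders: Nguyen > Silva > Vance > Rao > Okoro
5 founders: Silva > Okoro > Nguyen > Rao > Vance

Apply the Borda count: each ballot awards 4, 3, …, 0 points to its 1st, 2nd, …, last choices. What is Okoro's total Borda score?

Borda scores:
  Okoro: 6·2 + 13·0 + 5·3 = 27
  Vance: 6·1 + 13·2 + 5·0 = 32
  Silva: 6·4 + 13·3 + 5·4 = 83
  Nguyen: 6·3 + 13·4 + 5·2 = 80
  Rao: 6·0 + 13·1 + 5·1 = 18

27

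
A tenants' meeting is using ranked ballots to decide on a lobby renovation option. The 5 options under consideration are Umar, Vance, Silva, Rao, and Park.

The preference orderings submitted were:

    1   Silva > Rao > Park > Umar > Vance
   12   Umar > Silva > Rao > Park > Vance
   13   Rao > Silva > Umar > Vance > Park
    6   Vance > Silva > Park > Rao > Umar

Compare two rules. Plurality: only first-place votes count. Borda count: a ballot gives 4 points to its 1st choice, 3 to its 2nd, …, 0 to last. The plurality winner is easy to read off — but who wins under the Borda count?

Silva

Plurality first-place counts: Umar 12, Vance 6, Silva 1, Rao 13, Park 0 → Rao.
Borda totals: Umar 75, Vance 37, Silva 97, Rao 85, Park 26 → Silva.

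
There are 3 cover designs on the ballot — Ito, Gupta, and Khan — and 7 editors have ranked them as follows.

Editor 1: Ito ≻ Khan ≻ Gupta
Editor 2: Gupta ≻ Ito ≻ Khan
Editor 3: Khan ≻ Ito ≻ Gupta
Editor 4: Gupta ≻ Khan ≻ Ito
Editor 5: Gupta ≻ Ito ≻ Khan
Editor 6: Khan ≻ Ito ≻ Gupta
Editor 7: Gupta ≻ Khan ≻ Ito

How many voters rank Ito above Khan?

Ballots ranking Ito above Khan: 3.
Ballots ranking Khan above Ito: 4.
So 3 of 7 voters prefer Ito to Khan.

3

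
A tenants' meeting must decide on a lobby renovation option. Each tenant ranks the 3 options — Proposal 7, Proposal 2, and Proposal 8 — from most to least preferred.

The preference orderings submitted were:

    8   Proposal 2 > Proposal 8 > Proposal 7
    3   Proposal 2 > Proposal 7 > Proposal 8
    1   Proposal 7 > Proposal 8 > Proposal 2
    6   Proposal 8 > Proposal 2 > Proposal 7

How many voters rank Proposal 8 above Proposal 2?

7

Ballots ranking Proposal 8 above Proposal 2: 1+6 = 7.
Ballots ranking Proposal 2 above Proposal 8: 8+3 = 11.
So 7 of 18 voters prefer Proposal 8 to Proposal 2.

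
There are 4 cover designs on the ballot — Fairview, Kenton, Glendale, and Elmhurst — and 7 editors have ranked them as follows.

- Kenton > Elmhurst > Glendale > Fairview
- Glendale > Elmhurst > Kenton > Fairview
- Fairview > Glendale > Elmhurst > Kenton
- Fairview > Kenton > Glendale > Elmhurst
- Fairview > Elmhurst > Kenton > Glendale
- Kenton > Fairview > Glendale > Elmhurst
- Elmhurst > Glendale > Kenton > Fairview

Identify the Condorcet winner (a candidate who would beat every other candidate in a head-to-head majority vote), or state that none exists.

No Condorcet winner

Head-to-head results (7 voters total):
Fairview vs Kenton: Kenton wins 4–3.
Fairview vs Glendale: Fairview wins 4–3.
Fairview vs Elmhurst: Fairview wins 4–3.
Kenton vs Glendale: Kenton wins 4–3.
Kenton vs Elmhurst: Elmhurst wins 4–3.
Glendale vs Elmhurst: Glendale wins 4–3.
No candidate beats all others: Fairview beats Elmhurst beats Kenton beats Fairview, a majority cycle.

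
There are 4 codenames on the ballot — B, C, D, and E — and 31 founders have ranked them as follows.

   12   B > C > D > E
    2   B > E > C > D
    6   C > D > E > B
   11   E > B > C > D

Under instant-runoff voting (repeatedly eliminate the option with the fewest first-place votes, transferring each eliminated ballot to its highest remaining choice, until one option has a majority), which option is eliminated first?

Round 1: B 14, E 11, C 6, D 0. D has the fewest and is eliminated.
Round 2: B 14, E 11, C 6. C has the fewest and is eliminated.
Round 3: E 17, B 14. E has a majority.

D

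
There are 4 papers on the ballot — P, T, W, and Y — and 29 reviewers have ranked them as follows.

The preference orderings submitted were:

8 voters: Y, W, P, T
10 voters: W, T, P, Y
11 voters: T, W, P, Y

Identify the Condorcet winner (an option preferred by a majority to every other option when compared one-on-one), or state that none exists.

W

Head-to-head results (29 voters total):
P vs T: T wins 21–8.
P vs W: W wins 29–0.
P vs Y: P wins 21–8.
T vs W: W wins 18–11.
T vs Y: T wins 21–8.
W vs Y: W wins 21–8.
W beats each rival — P (29–0), T (18–11), Y (21–8) — so W is the Condorcet winner.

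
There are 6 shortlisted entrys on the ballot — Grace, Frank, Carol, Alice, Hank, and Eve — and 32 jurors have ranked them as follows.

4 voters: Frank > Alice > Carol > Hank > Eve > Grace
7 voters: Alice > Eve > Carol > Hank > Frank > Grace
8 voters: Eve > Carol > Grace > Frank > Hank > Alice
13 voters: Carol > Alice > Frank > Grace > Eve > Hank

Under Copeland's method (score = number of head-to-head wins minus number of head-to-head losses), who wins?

Pairwise results:
  Grace vs Frank: Frank wins 24–8.
  Grace vs Carol: Carol wins 32–0.
  Grace vs Alice: Alice wins 24–8.
  Grace vs Hank: Grace wins 21–11.
  Grace vs Eve: Eve wins 19–13.
  Frank vs Carol: Carol wins 28–4.
  Frank vs Alice: Alice wins 20–12.
  Frank vs Hank: Frank wins 25–7.
  Frank vs Eve: Frank wins 17–15.
  Carol vs Alice: Carol wins 21–11.
  Carol vs Hank: Carol wins 32–0.
  Carol vs Eve: Carol wins 17–15.
  Alice vs Hank: Alice wins 24–8.
  Alice vs Eve: Alice wins 24–8.
  Hank vs Eve: Eve wins 28–4.
Copeland scores (wins − losses):
  Grace: 1 − 4 = -3
  Frank: 3 − 2 = 1
  Carol: 5 − 0 = 5
  Alice: 4 − 1 = 3
  Hank: 0 − 5 = -5
  Eve: 2 − 3 = -1
Carol has the best Copeland score.

Carol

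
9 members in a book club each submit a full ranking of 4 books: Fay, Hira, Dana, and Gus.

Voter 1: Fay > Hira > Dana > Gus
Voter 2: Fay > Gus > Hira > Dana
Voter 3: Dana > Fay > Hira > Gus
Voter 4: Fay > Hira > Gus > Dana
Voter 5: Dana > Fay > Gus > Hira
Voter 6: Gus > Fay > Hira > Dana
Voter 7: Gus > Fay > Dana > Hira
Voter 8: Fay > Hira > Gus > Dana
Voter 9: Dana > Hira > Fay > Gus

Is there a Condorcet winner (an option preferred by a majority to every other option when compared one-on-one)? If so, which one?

Head-to-head results (9 voters total):
Fay vs Hira: Fay wins 8–1.
Fay vs Dana: Fay wins 6–3.
Fay vs Gus: Fay wins 7–2.
Hira vs Dana: Hira wins 5–4.
Hira vs Gus: Hira wins 5–4.
Dana vs Gus: Gus wins 5–4.
Fay beats each rival — Hira (8–1), Dana (6–3), Gus (7–2) — so Fay is the Condorcet winner.

Fay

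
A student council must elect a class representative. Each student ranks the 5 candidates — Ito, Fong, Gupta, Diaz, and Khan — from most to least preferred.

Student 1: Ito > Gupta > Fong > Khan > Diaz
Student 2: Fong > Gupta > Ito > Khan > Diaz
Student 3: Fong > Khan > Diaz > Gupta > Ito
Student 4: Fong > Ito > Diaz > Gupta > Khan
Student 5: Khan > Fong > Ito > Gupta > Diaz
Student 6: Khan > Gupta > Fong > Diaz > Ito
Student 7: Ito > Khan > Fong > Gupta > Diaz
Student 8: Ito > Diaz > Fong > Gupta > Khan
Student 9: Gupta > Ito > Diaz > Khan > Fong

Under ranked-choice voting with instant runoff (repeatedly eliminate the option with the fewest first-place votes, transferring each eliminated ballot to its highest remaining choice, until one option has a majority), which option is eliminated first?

Round 1: Ito 3, Fong 3, Khan 2, Gupta 1, Diaz 0. Diaz has the fewest and is eliminated.
Round 2: Ito 3, Fong 3, Khan 2, Gupta 1. Gupta has the fewest and is eliminated.
Round 3: Ito 4, Fong 3, Khan 2. Khan has the fewest and is eliminated.
Round 4: Fong 5, Ito 4. Fong has a majority.

Diaz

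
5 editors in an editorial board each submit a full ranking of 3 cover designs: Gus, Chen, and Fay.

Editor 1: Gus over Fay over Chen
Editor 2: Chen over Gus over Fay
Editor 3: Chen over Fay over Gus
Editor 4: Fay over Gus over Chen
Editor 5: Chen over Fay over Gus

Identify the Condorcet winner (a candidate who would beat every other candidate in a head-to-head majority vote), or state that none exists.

Chen

Head-to-head results (5 voters total):
Gus vs Chen: Chen wins 3–2.
Gus vs Fay: Fay wins 3–2.
Chen vs Fay: Chen wins 3–2.
Chen beats each rival — Gus (3–2), Fay (3–2) — so Chen is the Condorcet winner.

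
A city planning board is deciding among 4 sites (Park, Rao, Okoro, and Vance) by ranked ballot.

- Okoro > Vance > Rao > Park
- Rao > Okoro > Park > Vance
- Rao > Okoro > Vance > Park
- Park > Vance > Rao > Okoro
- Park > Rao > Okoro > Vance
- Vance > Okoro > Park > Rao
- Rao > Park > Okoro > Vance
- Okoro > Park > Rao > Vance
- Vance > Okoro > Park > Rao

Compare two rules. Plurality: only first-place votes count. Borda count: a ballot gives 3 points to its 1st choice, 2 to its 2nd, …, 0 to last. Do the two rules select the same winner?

Plurality first-place counts: Park 2, Rao 3, Okoro 2, Vance 2 → Rao.
Borda totals: Park 13, Rao 14, Okoro 16, Vance 11 → Okoro.
The two rules disagree: plurality picks Rao, Borda picks Okoro.

No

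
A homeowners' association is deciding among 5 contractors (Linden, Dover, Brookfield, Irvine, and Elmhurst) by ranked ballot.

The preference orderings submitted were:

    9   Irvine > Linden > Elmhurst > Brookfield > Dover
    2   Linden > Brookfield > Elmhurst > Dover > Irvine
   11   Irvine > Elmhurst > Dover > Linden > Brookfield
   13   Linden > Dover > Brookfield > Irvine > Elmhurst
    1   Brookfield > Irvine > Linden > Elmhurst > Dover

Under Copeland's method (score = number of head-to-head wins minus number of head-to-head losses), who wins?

Pairwise results:
  Linden vs Dover: Linden wins 25–11.
  Linden vs Brookfield: Linden wins 35–1.
  Linden vs Irvine: Irvine wins 21–15.
  Linden vs Elmhurst: Linden wins 25–11.
  Dover vs Brookfield: Dover wins 24–12.
  Dover vs Irvine: Irvine wins 21–15.
  Dover vs Elmhurst: Elmhurst wins 23–13.
  Brookfield vs Irvine: Irvine wins 20–16.
  Brookfield vs Elmhurst: Elmhurst wins 20–16.
  Irvine vs Elmhurst: Irvine wins 34–2.
Copeland scores (wins − losses):
  Linden: 3 − 1 = 2
  Dover: 1 − 3 = -2
  Brookfield: 0 − 4 = -4
  Irvine: 4 − 0 = 4
  Elmhurst: 2 − 2 = 0
Irvine has the best Copeland score.

Irvine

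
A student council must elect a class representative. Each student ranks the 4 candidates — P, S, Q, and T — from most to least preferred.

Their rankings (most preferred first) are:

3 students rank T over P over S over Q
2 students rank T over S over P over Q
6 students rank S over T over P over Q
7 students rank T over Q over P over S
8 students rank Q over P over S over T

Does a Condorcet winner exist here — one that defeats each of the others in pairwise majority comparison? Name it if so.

Head-to-head results (26 voters total):
P vs S: P wins 18–8.
P vs Q: Q wins 15–11.
P vs T: T wins 18–8.
S vs Q: Q wins 15–11.
S vs T: S wins 14–12.
Q vs T: T wins 18–8.
No candidate beats all others: P beats S beats T beats P, a majority cycle.

There is no Condorcet winner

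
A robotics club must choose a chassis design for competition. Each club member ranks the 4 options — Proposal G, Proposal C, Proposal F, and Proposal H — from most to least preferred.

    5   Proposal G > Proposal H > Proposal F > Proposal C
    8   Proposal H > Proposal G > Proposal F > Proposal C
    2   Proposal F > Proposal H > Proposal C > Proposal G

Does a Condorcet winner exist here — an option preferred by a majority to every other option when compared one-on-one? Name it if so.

Head-to-head results (15 voters total):
Proposal G vs Proposal C: Proposal G wins 13–2.
Proposal G vs Proposal F: Proposal G wins 13–2.
Proposal G vs Proposal H: Proposal H wins 10–5.
Proposal C vs Proposal F: Proposal F wins 15–0.
Proposal C vs Proposal H: Proposal H wins 15–0.
Proposal F vs Proposal H: Proposal H wins 13–2.
Proposal H beats each rival — Proposal G (10–5), Proposal C (15–0), Proposal F (13–2) — so Proposal H is the Condorcet winner.

Proposal H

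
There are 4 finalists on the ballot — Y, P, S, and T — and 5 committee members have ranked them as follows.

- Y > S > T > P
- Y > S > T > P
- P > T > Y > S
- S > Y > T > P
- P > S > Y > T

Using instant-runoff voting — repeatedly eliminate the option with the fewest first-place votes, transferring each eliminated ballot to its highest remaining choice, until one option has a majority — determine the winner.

Y

Round 1: Y 2, P 2, S 1, T 0. T has the fewest and is eliminated.
Round 2: Y 2, P 2, S 1. S has the fewest and is eliminated.
Round 3: Y 3, P 2. Y has a majority.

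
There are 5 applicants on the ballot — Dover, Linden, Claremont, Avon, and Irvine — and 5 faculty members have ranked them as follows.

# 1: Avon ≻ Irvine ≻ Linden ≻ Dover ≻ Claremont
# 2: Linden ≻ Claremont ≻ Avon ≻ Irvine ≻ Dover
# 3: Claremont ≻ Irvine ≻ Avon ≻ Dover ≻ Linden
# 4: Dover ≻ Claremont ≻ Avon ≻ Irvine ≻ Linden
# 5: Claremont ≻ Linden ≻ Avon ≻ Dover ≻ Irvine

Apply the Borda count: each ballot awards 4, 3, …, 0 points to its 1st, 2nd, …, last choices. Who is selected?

Claremont

Borda scores:
  Dover: 1 + 0 + 1 + 4 + 1 = 7
  Linden: 2 + 4 + 0 + 0 + 3 = 9
  Claremont: 0 + 3 + 4 + 3 + 4 = 14
  Avon: 4 + 2 + 2 + 2 + 2 = 12
  Irvine: 3 + 1 + 3 + 1 + 0 = 8
Claremont has the highest total.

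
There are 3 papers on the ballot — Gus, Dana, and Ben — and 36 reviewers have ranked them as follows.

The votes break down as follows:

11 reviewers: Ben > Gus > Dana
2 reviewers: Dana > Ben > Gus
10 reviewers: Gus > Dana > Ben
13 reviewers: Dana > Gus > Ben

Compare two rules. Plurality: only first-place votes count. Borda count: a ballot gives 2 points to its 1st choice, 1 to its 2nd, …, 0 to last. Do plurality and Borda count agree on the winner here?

No

Plurality first-place counts: Gus 10, Dana 15, Ben 11 → Dana.
Borda totals: Gus 44, Dana 40, Ben 24 → Gus.
The two rules disagree: plurality picks Dana, Borda picks Gus.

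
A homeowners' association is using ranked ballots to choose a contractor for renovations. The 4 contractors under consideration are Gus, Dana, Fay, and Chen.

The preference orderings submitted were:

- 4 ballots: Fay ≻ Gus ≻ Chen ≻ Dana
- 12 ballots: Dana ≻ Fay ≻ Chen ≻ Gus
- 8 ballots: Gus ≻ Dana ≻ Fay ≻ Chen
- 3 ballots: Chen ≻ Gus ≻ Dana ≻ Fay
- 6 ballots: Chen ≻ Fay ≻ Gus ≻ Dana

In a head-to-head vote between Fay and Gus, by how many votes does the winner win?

Ballots ranking Fay above Gus: 4+12+6 = 22.
Ballots ranking Gus above Fay: 8+3 = 11.
Fay wins 22–11, a margin of 11.

11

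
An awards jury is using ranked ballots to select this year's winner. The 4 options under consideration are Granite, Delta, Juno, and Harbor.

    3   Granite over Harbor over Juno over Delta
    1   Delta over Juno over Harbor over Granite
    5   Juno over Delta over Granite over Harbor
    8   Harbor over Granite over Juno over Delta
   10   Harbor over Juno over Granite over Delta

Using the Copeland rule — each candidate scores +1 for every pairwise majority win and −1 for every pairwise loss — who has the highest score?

Pairwise results:
  Granite vs Delta: Granite wins 21–6.
  Granite vs Juno: Juno wins 16–11.
  Granite vs Harbor: Harbor wins 19–8.
  Delta vs Juno: Juno wins 26–1.
  Delta vs Harbor: Harbor wins 21–6.
  Juno vs Harbor: Harbor wins 21–6.
Copeland scores (wins − losses):
  Granite: 1 − 2 = -1
  Delta: 0 − 3 = -3
  Juno: 2 − 1 = 1
  Harbor: 3 − 0 = 3
Harbor has the best Copeland score.

Harbor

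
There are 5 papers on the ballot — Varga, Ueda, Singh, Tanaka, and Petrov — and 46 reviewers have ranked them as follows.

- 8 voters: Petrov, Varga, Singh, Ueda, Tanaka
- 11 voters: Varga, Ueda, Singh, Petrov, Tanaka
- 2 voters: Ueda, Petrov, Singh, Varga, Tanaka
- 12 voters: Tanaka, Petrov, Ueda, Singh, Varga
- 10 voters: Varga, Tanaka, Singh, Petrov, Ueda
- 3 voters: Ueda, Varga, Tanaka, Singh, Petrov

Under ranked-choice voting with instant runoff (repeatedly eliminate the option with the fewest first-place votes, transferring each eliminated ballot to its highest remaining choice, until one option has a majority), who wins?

Varga

Round 1: Varga 21, Tanaka 12, Petrov 8, Ueda 5, Singh 0. Singh has the fewest and is eliminated.
Round 2: Varga 21, Tanaka 12, Petrov 8, Ueda 5. Ueda has the fewest and is eliminated.
Round 3: Varga 24, Tanaka 12, Petrov 10. Varga has a majority.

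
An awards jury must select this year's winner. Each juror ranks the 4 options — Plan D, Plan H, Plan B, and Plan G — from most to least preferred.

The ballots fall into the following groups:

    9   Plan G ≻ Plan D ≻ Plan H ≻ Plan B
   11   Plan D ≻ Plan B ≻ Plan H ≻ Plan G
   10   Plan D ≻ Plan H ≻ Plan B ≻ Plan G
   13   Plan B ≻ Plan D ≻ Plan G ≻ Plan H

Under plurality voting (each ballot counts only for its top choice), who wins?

Plan D

First-place vote totals:
  Plan D: 21
  Plan H: 0
  Plan B: 13
  Plan G: 9
Plan D has the most first-place votes.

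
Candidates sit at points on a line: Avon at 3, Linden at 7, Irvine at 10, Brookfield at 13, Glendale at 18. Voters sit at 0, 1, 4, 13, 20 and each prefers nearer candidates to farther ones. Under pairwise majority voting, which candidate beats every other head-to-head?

Avon

With single-peaked preferences on a line, the Condorcet winner is the candidate closest to the median voter.
The median voter (position 4) is closest to Avon at 3.
Check: Avon vs Irvine — voters closer to Avon: 3 of 5.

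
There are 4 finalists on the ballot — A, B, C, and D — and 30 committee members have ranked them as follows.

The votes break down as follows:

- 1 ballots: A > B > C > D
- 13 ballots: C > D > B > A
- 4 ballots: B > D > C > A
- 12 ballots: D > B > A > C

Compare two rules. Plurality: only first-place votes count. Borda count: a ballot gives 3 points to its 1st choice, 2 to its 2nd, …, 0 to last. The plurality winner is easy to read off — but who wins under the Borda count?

Plurality first-place counts: A 1, B 4, C 13, D 12 → C.
Borda totals: A 15, B 51, C 44, D 70 → D.

D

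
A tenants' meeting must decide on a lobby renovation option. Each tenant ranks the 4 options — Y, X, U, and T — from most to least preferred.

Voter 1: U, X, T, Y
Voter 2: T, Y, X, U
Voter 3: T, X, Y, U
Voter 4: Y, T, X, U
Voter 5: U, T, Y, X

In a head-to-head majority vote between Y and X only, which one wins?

Ballots ranking Y above X: 3.
Ballots ranking X above Y: 2.
Y wins the head-to-head, 3–2.

Y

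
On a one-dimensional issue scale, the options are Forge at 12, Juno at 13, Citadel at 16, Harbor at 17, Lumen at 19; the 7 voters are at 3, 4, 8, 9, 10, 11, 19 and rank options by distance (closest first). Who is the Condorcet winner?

With single-peaked preferences on a line, the Condorcet winner is the candidate closest to the median voter.
The median voter (position 9) is closest to Forge at 12.
Check: Forge vs Harbor — voters closer to Forge: 6 of 7.

Forge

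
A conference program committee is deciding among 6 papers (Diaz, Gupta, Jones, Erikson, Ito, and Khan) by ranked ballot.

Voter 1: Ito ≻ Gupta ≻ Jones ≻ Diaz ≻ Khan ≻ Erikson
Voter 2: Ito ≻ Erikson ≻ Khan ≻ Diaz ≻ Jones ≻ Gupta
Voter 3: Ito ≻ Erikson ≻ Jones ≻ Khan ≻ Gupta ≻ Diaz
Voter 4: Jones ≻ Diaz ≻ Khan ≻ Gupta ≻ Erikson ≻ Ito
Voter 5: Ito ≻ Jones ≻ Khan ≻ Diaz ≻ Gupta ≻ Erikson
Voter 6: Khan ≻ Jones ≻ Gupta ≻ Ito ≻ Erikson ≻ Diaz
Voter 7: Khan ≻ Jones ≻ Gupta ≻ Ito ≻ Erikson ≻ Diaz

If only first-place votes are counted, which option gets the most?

Ito

First-place vote totals:
  Diaz: 0
  Gupta: 0
  Jones: 1
  Erikson: 0
  Ito: 4
  Khan: 2
Ito has the most first-place votes.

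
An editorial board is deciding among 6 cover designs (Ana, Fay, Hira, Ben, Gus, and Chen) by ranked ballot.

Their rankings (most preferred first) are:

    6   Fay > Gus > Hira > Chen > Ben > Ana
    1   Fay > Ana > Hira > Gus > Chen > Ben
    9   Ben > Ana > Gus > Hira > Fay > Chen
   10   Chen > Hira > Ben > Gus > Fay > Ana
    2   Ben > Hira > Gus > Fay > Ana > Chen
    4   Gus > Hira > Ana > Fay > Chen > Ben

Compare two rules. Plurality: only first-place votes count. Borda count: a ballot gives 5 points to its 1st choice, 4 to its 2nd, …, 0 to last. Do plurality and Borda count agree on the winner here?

Plurality first-place counts: Ana 0, Fay 7, Hira 0, Ben 11, Gus 4, Chen 10 → Ben.
Borda totals: Ana 54, Fay 66, Hira 103, Ben 91, Gus 99, Chen 67 → Hira.
The two rules disagree: plurality picks Ben, Borda picks Hira.

No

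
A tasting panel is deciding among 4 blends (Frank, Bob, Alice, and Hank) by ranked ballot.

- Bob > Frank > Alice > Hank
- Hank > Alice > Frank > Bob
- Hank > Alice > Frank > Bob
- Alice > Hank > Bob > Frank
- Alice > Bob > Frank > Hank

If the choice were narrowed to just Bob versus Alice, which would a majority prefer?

Ballots ranking Bob above Alice: 1.
Ballots ranking Alice above Bob: 4.
Alice wins the head-to-head, 4–1.

Alice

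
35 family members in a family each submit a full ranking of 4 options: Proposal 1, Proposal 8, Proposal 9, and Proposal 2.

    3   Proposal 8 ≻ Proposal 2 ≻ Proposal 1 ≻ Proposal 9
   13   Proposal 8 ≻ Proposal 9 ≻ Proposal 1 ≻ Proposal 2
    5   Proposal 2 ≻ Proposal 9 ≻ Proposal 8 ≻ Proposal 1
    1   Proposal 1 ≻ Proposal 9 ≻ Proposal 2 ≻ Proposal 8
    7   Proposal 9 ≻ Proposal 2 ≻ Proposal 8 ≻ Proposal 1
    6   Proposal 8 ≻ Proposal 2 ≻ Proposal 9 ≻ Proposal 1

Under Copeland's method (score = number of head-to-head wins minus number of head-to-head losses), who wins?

Pairwise results:
  Proposal 1 vs Proposal 8: Proposal 8 wins 34–1.
  Proposal 1 vs Proposal 9: Proposal 9 wins 31–4.
  Proposal 1 vs Proposal 2: Proposal 2 wins 21–14.
  Proposal 8 vs Proposal 9: Proposal 8 wins 22–13.
  Proposal 8 vs Proposal 2: Proposal 8 wins 22–13.
  Proposal 9 vs Proposal 2: Proposal 9 wins 21–14.
Copeland scores (wins − losses):
  Proposal 1: 0 − 3 = -3
  Proposal 8: 3 − 0 = 3
  Proposal 9: 2 − 1 = 1
  Proposal 2: 1 − 2 = -1
Proposal 8 has the best Copeland score.

Proposal 8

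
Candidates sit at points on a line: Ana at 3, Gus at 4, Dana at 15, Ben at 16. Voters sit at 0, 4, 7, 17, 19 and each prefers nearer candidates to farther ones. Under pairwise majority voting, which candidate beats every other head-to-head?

With single-peaked preferences on a line, the Condorcet winner is the candidate closest to the median voter.
The median voter (position 7) is closest to Gus at 4.
Check: Gus vs Ben — voters closer to Gus: 3 of 5.

Gus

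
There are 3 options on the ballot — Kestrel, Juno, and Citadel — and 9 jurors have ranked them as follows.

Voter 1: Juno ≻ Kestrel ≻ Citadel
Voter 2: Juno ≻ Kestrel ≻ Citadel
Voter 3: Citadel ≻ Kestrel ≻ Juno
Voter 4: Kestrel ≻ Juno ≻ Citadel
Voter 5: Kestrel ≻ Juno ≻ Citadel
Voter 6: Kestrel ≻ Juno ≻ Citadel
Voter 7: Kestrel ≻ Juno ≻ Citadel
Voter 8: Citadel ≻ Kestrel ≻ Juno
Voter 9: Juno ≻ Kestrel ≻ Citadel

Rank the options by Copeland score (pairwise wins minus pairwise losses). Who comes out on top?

Pairwise results:
  Kestrel vs Juno: Kestrel wins 6–3.
  Kestrel vs Citadel: Kestrel wins 7–2.
  Juno vs Citadel: Juno wins 7–2.
Copeland scores (wins − losses):
  Kestrel: 2 − 0 = 2
  Juno: 1 − 1 = 0
  Citadel: 0 − 2 = -2
Kestrel has the best Copeland score.

Kestrel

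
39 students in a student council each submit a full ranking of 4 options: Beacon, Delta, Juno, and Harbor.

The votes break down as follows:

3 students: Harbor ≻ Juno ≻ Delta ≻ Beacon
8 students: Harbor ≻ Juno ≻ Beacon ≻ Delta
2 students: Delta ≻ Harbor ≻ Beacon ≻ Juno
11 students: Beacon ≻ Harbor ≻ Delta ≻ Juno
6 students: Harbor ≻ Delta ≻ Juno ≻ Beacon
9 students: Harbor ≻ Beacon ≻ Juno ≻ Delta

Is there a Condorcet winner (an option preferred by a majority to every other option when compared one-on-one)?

Head-to-head results (39 voters total):
Beacon vs Delta: Beacon wins 28–11.
Beacon vs Juno: Beacon wins 22–17.
Beacon vs Harbor: Harbor wins 28–11.
Delta vs Juno: Juno wins 20–19.
Delta vs Harbor: Harbor wins 37–2.
Juno vs Harbor: Harbor wins 39–0.
Harbor beats each rival — Beacon (28–11), Delta (37–2), Juno (39–0) — so Harbor is the Condorcet winner.

Yes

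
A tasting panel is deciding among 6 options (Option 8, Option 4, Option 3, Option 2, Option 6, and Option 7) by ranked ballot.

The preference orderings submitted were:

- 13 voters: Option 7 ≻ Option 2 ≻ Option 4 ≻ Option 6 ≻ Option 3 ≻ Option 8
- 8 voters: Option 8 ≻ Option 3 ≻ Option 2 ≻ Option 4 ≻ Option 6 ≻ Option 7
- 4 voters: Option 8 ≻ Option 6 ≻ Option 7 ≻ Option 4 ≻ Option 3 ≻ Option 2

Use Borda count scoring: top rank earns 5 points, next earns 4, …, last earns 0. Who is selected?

Borda scores:
  Option 8: 13·0 + 8·5 + 4·5 = 60
  Option 4: 13·3 + 8·2 + 4·2 = 63
  Option 3: 13·1 + 8·4 + 4·1 = 49
  Option 2: 13·4 + 8·3 + 4·0 = 76
  Option 6: 13·2 + 8·1 + 4·4 = 50
  Option 7: 13·5 + 8·0 + 4·3 = 77
Option 7 has the highest total.

Option 7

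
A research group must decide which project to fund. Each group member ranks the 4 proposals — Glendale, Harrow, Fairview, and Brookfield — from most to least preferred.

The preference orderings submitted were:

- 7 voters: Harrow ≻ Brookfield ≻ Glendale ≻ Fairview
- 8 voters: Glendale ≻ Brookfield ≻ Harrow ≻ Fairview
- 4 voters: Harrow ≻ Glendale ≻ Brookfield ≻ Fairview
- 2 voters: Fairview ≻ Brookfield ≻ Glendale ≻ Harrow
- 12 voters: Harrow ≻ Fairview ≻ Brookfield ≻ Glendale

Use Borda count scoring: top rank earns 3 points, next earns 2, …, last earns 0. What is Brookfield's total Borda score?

Borda scores:
  Glendale: 7·1 + 8·3 + 4·2 + 2·1 + 12·0 = 41
  Harrow: 7·3 + 8·1 + 4·3 + 2·0 + 12·3 = 77
  Fairview: 7·0 + 8·0 + 4·0 + 2·3 + 12·2 = 30
  Brookfield: 7·2 + 8·2 + 4·1 + 2·2 + 12·1 = 50

50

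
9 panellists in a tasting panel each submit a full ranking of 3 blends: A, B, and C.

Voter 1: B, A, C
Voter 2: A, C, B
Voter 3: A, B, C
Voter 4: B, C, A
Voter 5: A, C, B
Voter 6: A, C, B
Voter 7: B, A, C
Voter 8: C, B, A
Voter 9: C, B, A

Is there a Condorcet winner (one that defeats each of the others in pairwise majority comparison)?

Head-to-head results (9 voters total):
A vs B: B wins 5–4.
A vs C: A wins 6–3.
B vs C: C wins 5–4.
No candidate beats all others: A beats C beats B beats A, a majority cycle.

No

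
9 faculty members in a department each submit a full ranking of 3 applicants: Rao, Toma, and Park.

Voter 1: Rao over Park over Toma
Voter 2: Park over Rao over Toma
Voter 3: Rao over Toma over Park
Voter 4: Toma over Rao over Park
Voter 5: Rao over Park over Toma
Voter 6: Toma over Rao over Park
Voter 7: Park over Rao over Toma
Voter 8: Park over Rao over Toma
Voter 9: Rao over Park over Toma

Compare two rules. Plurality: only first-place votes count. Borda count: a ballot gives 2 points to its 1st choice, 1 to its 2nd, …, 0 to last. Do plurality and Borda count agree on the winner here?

Yes

Plurality first-place counts: Rao 4, Toma 2, Park 3 → Rao.
Borda totals: Rao 13, Toma 5, Park 9 → Rao.
The two rules agree on Rao.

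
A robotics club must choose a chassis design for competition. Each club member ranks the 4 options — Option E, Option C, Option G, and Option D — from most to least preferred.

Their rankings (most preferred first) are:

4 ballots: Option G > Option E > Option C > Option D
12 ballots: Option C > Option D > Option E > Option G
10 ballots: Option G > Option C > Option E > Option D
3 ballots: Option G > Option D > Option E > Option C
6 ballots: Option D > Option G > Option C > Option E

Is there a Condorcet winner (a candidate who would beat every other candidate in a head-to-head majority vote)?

Head-to-head results (35 voters total):
Option E vs Option C: Option C wins 28–7.
Option E vs Option G: Option G wins 23–12.
Option E vs Option D: Option D wins 21–14.
Option C vs Option G: Option G wins 23–12.
Option C vs Option D: Option C wins 26–9.
Option G vs Option D: Option D wins 18–17.
No candidate beats all others: Option C beats Option D beats Option G beats Option C, a majority cycle.

No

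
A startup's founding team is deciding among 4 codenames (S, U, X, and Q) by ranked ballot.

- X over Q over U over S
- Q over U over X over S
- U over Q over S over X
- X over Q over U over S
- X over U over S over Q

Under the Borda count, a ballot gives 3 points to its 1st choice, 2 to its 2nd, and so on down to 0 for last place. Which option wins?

Borda scores:
  S: 0 + 0 + 1 + 0 + 1 = 2
  U: 1 + 2 + 3 + 1 + 2 = 9
  X: 3 + 1 + 0 + 3 + 3 = 10
  Q: 2 + 3 + 2 + 2 + 0 = 9
X has the highest total.

X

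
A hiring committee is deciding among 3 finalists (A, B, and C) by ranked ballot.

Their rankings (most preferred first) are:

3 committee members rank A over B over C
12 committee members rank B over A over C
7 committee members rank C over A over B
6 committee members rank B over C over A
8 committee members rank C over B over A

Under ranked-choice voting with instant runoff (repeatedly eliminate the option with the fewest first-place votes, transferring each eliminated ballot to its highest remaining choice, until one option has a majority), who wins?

Round 1: B 18, C 15, A 3. A has the fewest and is eliminated.
Round 2: B 21, C 15. B has a majority.

B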